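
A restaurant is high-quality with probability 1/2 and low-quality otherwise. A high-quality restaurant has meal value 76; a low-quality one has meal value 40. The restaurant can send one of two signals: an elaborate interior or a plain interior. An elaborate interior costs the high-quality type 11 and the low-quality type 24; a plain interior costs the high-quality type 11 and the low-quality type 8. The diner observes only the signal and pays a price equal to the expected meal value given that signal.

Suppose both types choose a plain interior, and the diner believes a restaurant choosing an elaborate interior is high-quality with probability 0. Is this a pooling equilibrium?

At the pooled signal (plain interior) the diner holds the prior 1/2 and pays 1/2·76 + 1/2·40 = 58. Off-path (elaborate interior) belief 0 gives 0·76 + 1·40 = 40.
High-quality: plain interior gives 58 − 11 = 47; elaborate interior gives 40 − 11 = 29. Stays. ✓
Low-quality: plain interior gives 58 − 8 = 50; elaborate interior gives 40 − 24 = 16. Stays. ✓

Yes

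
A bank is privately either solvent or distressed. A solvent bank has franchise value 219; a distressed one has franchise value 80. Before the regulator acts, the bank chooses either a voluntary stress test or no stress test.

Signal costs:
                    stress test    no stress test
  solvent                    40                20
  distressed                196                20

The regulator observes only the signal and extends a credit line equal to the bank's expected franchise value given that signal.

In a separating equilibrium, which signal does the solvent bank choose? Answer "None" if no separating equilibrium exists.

Try solvent → stress test, distressed → no stress test:
  If types separate, stress test earns payment 219 and no stress test earns 80.
  Solvent: stress test gives 219 − 40 = 179; no stress test gives 80 − 20 = 60. No deviation. ✓
  Distressed: no stress test gives 80 − 20 = 60; stress test gives 219 − 196 = 23. No deviation. ✓
Both hold — the solvent type sends stress test.

stress test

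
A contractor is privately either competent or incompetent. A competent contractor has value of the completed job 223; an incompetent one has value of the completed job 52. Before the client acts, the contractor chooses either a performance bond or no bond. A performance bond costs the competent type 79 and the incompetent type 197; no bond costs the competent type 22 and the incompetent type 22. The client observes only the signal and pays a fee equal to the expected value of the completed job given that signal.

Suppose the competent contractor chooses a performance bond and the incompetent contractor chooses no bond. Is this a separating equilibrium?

Under separation the client infers type exactly: bond → competent (pays 223), no bond → incompetent (pays 52).
Competent: bond gives 223 − 79 = 144; no bond gives 52 − 22 = 30. No deviation. ✓
Incompetent: no bond gives 52 − 22 = 30; bond gives 223 − 197 = 26. No deviation. ✓
Neither type gains from mimicking the other.

Yes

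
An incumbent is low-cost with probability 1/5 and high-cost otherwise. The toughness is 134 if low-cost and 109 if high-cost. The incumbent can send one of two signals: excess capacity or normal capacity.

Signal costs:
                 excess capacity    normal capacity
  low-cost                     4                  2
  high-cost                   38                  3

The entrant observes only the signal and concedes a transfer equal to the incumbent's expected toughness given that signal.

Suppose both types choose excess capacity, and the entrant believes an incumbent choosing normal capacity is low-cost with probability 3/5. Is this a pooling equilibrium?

At the pooled signal (excess capacity) the entrant holds the prior 1/5 and pays 1/5·134 + 4/5·109 = 114. Off-path (normal capacity) belief 3/5 gives 3/5·134 + 2/5·109 = 124.
Low-cost: excess capacity gives 114 − 4 = 110; normal capacity gives 124 − 2 = 122. Deviates. ✗
High-cost: excess capacity gives 114 − 38 = 76; normal capacity gives 124 − 3 = 121. Deviates. ✗

No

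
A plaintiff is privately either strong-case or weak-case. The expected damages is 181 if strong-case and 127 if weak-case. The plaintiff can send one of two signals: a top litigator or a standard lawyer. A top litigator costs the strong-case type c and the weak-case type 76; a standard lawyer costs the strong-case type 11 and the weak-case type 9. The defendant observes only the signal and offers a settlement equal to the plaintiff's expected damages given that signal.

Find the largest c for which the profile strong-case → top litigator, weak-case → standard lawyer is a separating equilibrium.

65

Under separation: top litigator → strong-case (pays 181); standard lawyer → weak-case (pays 127).
Weak-case: 127 − 9 = 118 ≥ 181 − 76 = 105. Holds regardless of c. ✓
Strong-case: 181 − c ≥ 127 − 11, so c ≤ 181 − 116 = 65.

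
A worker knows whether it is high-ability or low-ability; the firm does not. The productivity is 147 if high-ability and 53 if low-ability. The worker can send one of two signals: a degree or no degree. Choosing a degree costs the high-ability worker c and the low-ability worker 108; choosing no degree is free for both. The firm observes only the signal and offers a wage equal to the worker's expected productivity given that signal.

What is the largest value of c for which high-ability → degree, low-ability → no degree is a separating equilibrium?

94

Under separation: degree → high-ability (pays 147); no degree → low-ability (pays 53).
Low-ability: 53 − 0 = 53 ≥ 147 − 108 = 39. Holds regardless of c. ✓
High-ability: 147 − c ≥ 53 − 0, so c ≤ 147 − 53 = 94.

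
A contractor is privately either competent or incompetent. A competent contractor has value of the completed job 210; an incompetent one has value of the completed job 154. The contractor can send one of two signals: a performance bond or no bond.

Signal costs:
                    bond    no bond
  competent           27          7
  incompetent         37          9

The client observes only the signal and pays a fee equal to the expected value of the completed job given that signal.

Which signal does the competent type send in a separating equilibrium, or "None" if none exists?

None

Try competent → bond, incompetent → no bond:
  Under separation the client infers type exactly: bond → competent (pays 210), no bond → incompetent (pays 154).
  Competent: bond gives 210 − 27 = 183; no bond gives 154 − 7 = 147. No deviation. ✓
  Incompetent: no bond gives 154 − 9 = 145; bond gives 210 − 37 = 173. Would deviate. ✗
Try competent → no bond, incompetent → bond:
  Under separation the client infers type exactly: no bond → competent (pays 210), bond → incompetent (pays 154).
  Competent: no bond gives 210 − 7 = 203; bond gives 154 − 27 = 127. No deviation. ✓
  Incompetent: bond gives 154 − 37 = 117; no bond gives 210 − 9 = 201. Would deviate. ✗
Neither assignment is incentive-compatible.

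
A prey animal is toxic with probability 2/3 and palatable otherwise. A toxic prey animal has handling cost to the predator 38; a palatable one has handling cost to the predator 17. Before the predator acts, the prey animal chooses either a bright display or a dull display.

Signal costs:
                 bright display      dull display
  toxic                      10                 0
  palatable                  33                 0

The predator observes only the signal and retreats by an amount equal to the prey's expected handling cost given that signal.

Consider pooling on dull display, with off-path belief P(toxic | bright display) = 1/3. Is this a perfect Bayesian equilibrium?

On the equilibrium path (dull display) the predator holds the prior 2/3 and pays 2/3·38 + 1/3·17 = 31. Off-path (bright display) belief 1/3 gives 1/3·38 + 2/3·17 = 24.
Toxic: dull display gives 31 − 0 = 31; bright display gives 24 − 10 = 14. Stays. ✓
Palatable: dull display gives 31 − 0 = 31; bright display gives 24 − 33 = -9. Stays. ✓
Beliefs are Bayes-consistent on-path and both types best-respond.

Yes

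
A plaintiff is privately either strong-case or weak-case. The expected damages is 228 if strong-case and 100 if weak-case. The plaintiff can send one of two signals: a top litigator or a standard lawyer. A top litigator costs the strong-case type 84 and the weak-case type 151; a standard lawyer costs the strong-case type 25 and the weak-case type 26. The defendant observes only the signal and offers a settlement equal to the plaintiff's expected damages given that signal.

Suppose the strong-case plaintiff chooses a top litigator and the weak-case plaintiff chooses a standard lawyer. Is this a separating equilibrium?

No

Under separation the defendant infers type exactly: top litigator → strong-case (pays 228), standard lawyer → weak-case (pays 100).
Strong-case: top litigator gives 228 − 84 = 144; standard lawyer gives 100 − 25 = 75. No deviation. ✓
Weak-case: standard lawyer gives 100 − 26 = 74; top litigator gives 228 − 151 = 77. Would deviate. ✗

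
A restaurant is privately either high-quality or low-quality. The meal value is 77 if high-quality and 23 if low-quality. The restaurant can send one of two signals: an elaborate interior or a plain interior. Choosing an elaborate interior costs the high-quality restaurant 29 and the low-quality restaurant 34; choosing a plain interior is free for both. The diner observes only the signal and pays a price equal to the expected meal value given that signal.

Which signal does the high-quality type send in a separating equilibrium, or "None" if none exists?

None

Try high-quality → elaborate interior, low-quality → plain interior:
  Under separation the diner infers type exactly: elaborate interior → high-quality (pays 77), plain interior → low-quality (pays 23).
  High-quality: elaborate interior gives 77 − 29 = 48; plain interior gives 23 − 0 = 23. No deviation. ✓
  Low-quality: plain interior gives 23 − 0 = 23; elaborate interior gives 77 − 34 = 43. Would deviate. ✗
Try high-quality → plain interior, low-quality → elaborate interior:
  Under separation the diner infers type exactly: plain interior → high-quality (pays 77), elaborate interior → low-quality (pays 23).
  High-quality: plain interior gives 77 − 0 = 77; elaborate interior gives 23 − 29 = -6. No deviation. ✓
  Low-quality: elaborate interior gives 23 − 34 = -11; plain interior gives 77 − 0 = 77. Would deviate. ✗
Neither assignment is incentive-compatible.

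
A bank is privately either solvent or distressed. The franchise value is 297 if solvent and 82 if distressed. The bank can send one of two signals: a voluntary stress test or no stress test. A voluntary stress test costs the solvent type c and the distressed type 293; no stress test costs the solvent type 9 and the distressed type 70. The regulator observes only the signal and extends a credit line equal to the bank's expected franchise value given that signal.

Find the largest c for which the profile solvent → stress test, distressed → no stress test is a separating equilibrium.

224

Under separation: stress test → solvent (pays 297); no stress test → distressed (pays 82).
Distressed: 82 − 70 = 12 ≥ 297 − 293 = 4. Holds regardless of c. ✓
Solvent: 297 − c ≥ 82 − 9, so c ≤ 297 − 73 = 224.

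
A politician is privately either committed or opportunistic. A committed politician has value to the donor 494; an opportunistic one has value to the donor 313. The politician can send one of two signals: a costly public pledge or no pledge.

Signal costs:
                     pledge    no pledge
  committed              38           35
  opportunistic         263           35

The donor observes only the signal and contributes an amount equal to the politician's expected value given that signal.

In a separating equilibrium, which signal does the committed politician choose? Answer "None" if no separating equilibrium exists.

Try committed → pledge, opportunistic → no pledge:
  If types separate, pledge earns payment 494 and no pledge earns 313.
  Committed: pledge gives 494 − 38 = 456; no pledge gives 313 − 35 = 278. No deviation. ✓
  Opportunistic: no pledge gives 313 − 35 = 278; pledge gives 494 − 263 = 231. No deviation. ✓
Both hold — the committed type sends pledge.

pledge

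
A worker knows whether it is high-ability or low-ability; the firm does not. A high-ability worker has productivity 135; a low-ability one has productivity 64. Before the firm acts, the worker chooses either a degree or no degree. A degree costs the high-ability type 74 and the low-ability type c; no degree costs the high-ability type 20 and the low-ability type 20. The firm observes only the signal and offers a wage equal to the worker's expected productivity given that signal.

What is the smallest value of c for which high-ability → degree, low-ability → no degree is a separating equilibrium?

91

Under separation: degree → high-ability (pays 135); no degree → low-ability (pays 64).
High-ability: 135 − 74 = 61 ≥ 64 − 20 = 44. Holds regardless of c. ✓
Low-ability: 64 − 20 ≥ 135 − c, so c ≥ 135 − 44 = 91.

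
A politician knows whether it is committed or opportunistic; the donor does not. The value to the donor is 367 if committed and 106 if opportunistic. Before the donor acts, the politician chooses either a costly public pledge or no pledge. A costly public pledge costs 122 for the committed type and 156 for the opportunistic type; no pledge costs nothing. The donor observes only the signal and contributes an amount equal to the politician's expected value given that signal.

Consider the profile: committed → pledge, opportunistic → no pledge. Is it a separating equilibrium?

No

Under separation the donor infers type exactly: pledge → committed (pays 367), no pledge → opportunistic (pays 106).
Committed: pledge gives 367 − 122 = 245; no pledge gives 106 − 0 = 106. No deviation. ✓
Opportunistic: no pledge gives 106 − 0 = 106; pledge gives 367 − 156 = 211. Would deviate. ✗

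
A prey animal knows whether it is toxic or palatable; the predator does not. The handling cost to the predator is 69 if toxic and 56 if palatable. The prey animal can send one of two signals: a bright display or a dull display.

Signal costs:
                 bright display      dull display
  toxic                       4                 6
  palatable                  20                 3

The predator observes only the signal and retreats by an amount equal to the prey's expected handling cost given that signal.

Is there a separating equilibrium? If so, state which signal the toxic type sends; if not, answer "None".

bright display

Try toxic → bright display, palatable → dull display:
  Under separation the predator infers type exactly: bright display → toxic (pays 69), dull display → palatable (pays 56).
  Toxic: bright display gives 69 − 4 = 65; dull display gives 56 − 6 = 50. No deviation. ✓
  Palatable: dull display gives 56 − 3 = 53; bright display gives 69 − 20 = 49. No deviation. ✓
Both hold — the toxic type sends bright display.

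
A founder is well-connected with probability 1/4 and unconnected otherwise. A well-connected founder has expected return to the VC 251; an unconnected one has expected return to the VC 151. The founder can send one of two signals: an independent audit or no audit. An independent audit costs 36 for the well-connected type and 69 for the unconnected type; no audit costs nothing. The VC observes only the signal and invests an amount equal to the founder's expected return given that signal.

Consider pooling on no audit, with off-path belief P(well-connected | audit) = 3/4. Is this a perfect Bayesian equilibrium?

No

On the equilibrium path (no audit) the VC holds the prior 1/4 and pays 1/4·251 + 3/4·151 = 176. Off-path (audit) belief 3/4 gives 3/4·251 + 1/4·151 = 226.
Well-connected: no audit gives 176 − 0 = 176; audit gives 226 − 36 = 190. Deviates. ✗
Unconnected: no audit gives 176 − 0 = 176; audit gives 226 − 69 = 157. Stays. ✓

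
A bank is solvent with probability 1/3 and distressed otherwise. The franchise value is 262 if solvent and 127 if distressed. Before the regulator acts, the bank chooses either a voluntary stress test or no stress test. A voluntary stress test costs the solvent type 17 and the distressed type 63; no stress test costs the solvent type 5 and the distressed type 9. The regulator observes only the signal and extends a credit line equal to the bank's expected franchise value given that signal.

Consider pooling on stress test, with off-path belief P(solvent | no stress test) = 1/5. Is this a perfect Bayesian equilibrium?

No

At the pooled signal (stress test) the regulator holds the prior 1/3 and pays 1/3·262 + 2/3·127 = 172. Off-path (no stress test) belief 1/5 gives 1/5·262 + 4/5·127 = 154.
Solvent: stress test gives 172 − 17 = 155; no stress test gives 154 − 5 = 149. Stays. ✓
Distressed: stress test gives 172 − 63 = 109; no stress test gives 154 − 9 = 145. Deviates. ✗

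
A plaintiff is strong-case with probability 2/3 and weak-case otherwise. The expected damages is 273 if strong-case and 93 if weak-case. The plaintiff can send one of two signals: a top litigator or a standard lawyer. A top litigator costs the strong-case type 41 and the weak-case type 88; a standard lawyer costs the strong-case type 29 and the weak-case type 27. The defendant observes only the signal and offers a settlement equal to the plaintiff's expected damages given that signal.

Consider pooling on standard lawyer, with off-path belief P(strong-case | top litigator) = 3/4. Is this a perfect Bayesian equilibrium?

No

At the pooled signal (standard lawyer) the defendant holds the prior 2/3 and pays 2/3·273 + 1/3·93 = 213. Off-path (top litigator) belief 3/4 gives 3/4·273 + 1/4·93 = 228.
Strong-case: standard lawyer gives 213 − 29 = 184; top litigator gives 228 − 41 = 187. Deviates. ✗
Weak-case: standard lawyer gives 213 − 27 = 186; top litigator gives 228 − 88 = 140. Stays. ✓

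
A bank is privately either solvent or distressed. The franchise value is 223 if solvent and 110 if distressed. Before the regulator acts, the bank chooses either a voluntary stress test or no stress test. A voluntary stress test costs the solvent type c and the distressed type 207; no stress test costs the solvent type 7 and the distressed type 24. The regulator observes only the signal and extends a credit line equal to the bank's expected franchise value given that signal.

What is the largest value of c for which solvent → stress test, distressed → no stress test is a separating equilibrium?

120

Under separation: stress test → solvent (pays 223); no stress test → distressed (pays 110).
Distressed: 110 − 24 = 86 ≥ 223 − 207 = 16. Holds regardless of c. ✓
Solvent: 223 − c ≥ 110 − 7, so c ≤ 223 − 103 = 120.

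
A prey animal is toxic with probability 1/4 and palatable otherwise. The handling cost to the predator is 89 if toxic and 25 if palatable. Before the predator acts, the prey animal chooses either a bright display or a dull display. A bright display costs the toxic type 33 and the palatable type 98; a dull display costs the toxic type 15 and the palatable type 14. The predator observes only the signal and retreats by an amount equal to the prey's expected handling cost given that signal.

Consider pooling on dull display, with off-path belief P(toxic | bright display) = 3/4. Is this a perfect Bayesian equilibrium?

No

At the pooled signal (dull display) the predator holds the prior 1/4 and pays 1/4·89 + 3/4·25 = 41. Off-path (bright display) belief 3/4 gives 3/4·89 + 1/4·25 = 73.
Toxic: dull display gives 41 − 15 = 26; bright display gives 73 − 33 = 40. Deviates. ✗
Palatable: dull display gives 41 − 14 = 27; bright display gives 73 − 98 = -25. Stays. ✓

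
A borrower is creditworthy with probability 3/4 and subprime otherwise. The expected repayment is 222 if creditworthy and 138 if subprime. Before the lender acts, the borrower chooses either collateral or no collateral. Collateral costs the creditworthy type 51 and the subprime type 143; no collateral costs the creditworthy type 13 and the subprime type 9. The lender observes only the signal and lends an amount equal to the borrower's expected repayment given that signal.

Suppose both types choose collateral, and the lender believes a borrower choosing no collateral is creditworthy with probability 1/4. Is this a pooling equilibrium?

No

On the equilibrium path (collateral) the lender holds the prior 3/4 and pays 3/4·222 + 1/4·138 = 201. Off-path (no collateral) belief 1/4 gives 1/4·222 + 3/4·138 = 159.
Creditworthy: collateral gives 201 − 51 = 150; no collateral gives 159 − 13 = 146. Stays. ✓
Subprime: collateral gives 201 − 143 = 58; no collateral gives 159 − 9 = 150. Deviates. ✗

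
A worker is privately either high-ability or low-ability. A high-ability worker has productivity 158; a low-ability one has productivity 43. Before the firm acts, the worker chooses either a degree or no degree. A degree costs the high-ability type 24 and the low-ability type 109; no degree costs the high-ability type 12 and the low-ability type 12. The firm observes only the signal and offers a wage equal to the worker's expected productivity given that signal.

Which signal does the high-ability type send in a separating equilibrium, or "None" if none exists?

Try high-ability → degree, low-ability → no degree:
  Under separation the firm infers type exactly: degree → high-ability (pays 158), no degree → low-ability (pays 43).
  High-ability: degree gives 158 − 24 = 134; no degree gives 43 − 12 = 31. No deviation. ✓
  Low-ability: no degree gives 43 − 12 = 31; degree gives 158 − 109 = 49. Would deviate. ✗
Try high-ability → no degree, low-ability → degree:
  Under separation the firm infers type exactly: no degree → high-ability (pays 158), degree → low-ability (pays 43).
  High-ability: no degree gives 158 − 12 = 146; degree gives 43 − 24 = 19. No deviation. ✓
  Low-ability: degree gives 43 − 109 = -66; no degree gives 158 − 12 = 146. Would deviate. ✗
Neither assignment is incentive-compatible.

None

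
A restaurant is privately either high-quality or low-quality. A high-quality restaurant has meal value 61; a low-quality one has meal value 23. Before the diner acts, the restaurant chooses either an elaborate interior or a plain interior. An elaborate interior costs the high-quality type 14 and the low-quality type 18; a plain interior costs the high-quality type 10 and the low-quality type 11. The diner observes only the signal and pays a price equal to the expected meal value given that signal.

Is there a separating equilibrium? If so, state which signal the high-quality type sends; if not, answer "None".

Try high-quality → elaborate interior, low-quality → plain interior:
  If types separate, elaborate interior earns payment 61 and plain interior earns 23.
  High-quality: elaborate interior gives 61 − 14 = 47; plain interior gives 23 − 10 = 13. No deviation. ✓
  Low-quality: plain interior gives 23 − 11 = 12; elaborate interior gives 61 − 18 = 43. Would deviate. ✗
Try high-quality → plain interior, low-quality → elaborate interior:
  If types separate, plain interior earns payment 61 and elaborate interior earns 23.
  High-quality: plain interior gives 61 − 10 = 51; elaborate interior gives 23 − 14 = 9. No deviation. ✓
  Low-quality: elaborate interior gives 23 − 18 = 5; plain interior gives 61 − 11 = 50. Would deviate. ✗
Neither assignment is incentive-compatible.

None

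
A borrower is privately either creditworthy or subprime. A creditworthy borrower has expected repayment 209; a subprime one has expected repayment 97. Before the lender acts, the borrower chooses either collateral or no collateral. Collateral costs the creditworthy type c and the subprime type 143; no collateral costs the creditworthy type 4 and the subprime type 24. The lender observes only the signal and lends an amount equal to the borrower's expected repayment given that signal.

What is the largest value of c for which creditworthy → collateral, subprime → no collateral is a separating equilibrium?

116

Under separation: collateral → creditworthy (pays 209); no collateral → subprime (pays 97).
Subprime: 97 − 24 = 73 ≥ 209 − 143 = 66. Holds regardless of c. ✓
Creditworthy: 209 − c ≥ 97 − 4, so c ≤ 209 − 93 = 116.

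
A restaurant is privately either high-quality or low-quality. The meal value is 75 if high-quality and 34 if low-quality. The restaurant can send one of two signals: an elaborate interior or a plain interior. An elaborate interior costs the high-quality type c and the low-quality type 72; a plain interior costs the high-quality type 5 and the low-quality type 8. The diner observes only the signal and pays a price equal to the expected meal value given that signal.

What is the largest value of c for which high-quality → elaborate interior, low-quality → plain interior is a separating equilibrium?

Under separation: elaborate interior → high-quality (pays 75); plain interior → low-quality (pays 34).
Low-quality: 34 − 8 = 26 ≥ 75 − 72 = 3. Holds regardless of c. ✓
High-quality: 75 − c ≥ 34 − 5, so c ≤ 75 − 29 = 46.

46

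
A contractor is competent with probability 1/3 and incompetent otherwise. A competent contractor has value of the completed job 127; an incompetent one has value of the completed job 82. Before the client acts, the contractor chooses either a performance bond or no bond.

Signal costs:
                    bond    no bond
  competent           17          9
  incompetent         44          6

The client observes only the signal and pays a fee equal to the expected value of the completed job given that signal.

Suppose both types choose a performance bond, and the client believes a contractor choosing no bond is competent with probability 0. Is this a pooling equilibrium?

At the pooled signal (bond) the client holds the prior 1/3 and pays 1/3·127 + 2/3·82 = 97. Off-path (no bond) belief 0 gives 0·127 + 1·82 = 82.
Competent: bond gives 97 − 17 = 80; no bond gives 82 − 9 = 73. Stays. ✓
Incompetent: bond gives 97 − 44 = 53; no bond gives 82 − 6 = 76. Deviates. ✗

No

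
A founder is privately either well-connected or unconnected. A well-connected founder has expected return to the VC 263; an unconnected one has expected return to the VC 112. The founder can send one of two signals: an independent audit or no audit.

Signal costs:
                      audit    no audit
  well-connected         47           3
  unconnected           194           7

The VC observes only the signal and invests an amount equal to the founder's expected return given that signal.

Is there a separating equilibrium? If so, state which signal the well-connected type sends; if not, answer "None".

Try well-connected → audit, unconnected → no audit:
  Under separation the VC infers type exactly: audit → well-connected (pays 263), no audit → unconnected (pays 112).
  Well-connected: audit gives 263 − 47 = 216; no audit gives 112 − 3 = 109. No deviation. ✓
  Unconnected: no audit gives 112 − 7 = 105; audit gives 263 − 194 = 69. No deviation. ✓
Both hold — the well-connected type sends audit.

audit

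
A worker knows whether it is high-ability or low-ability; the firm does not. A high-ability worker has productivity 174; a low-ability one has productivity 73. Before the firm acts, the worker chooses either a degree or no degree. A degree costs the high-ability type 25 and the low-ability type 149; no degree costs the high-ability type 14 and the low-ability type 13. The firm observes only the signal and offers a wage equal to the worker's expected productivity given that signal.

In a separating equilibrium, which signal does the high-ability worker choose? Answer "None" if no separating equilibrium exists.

Try high-ability → degree, low-ability → no degree:
  If types separate, degree earns payment 174 and no degree earns 73.
  High-ability: degree gives 174 − 25 = 149; no degree gives 73 − 14 = 59. No deviation. ✓
  Low-ability: no degree gives 73 − 13 = 60; degree gives 174 − 149 = 25. No deviation. ✓
Both hold — the high-ability type sends degree.

degree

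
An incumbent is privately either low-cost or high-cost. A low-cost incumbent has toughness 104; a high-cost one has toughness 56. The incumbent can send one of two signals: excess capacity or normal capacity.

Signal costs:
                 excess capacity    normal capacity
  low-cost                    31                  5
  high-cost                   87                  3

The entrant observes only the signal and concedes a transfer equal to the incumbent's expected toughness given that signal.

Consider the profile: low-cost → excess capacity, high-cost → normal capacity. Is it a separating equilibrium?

Yes

Under separation the entrant infers type exactly: excess capacity → low-cost (pays 104), normal capacity → high-cost (pays 56).
Low-cost: excess capacity gives 104 − 31 = 73; normal capacity gives 56 − 5 = 51. No deviation. ✓
High-cost: normal capacity gives 56 − 3 = 53; excess capacity gives 104 − 87 = 17. No deviation. ✓
Neither type gains from mimicking the other.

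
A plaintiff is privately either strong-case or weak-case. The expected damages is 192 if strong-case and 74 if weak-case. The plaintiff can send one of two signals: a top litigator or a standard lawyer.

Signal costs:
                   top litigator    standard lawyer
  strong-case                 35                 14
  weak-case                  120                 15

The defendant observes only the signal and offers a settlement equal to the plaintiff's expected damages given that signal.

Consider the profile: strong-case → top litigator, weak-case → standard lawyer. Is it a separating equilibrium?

If types separate, top litigator earns payment 192 and standard lawyer earns 74.
Strong-case: top litigator gives 192 − 35 = 157; standard lawyer gives 74 − 14 = 60. No deviation. ✓
Weak-case: standard lawyer gives 74 − 15 = 59; top litigator gives 192 − 120 = 72. Would deviate. ✗

No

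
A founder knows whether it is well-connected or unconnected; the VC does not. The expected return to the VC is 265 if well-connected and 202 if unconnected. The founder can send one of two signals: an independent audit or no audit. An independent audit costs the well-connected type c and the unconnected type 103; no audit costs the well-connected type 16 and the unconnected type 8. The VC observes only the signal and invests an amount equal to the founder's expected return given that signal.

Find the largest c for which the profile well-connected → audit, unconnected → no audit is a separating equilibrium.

79

Under separation: audit → well-connected (pays 265); no audit → unconnected (pays 202).
Unconnected: 202 − 8 = 194 ≥ 265 − 103 = 162. Holds regardless of c. ✓
Well-connected: 265 − c ≥ 202 − 16, so c ≤ 265 − 186 = 79.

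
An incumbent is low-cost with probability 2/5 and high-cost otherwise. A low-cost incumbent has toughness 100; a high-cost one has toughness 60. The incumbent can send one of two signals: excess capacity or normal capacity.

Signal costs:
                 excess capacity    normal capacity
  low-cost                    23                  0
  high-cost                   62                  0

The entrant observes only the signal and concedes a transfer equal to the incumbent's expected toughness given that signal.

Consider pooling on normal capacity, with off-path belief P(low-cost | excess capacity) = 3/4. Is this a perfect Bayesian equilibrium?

Yes

On the equilibrium path (normal capacity) the entrant holds the prior 2/5 and pays 2/5·100 + 3/5·60 = 76. Off-path (excess capacity) belief 3/4 gives 3/4·100 + 1/4·60 = 90.
Low-cost: normal capacity gives 76 − 0 = 76; excess capacity gives 90 − 23 = 67. Stays. ✓
High-cost: normal capacity gives 76 − 0 = 76; excess capacity gives 90 − 62 = 28. Stays. ✓
Beliefs are Bayes-consistent on-path and both types best-respond.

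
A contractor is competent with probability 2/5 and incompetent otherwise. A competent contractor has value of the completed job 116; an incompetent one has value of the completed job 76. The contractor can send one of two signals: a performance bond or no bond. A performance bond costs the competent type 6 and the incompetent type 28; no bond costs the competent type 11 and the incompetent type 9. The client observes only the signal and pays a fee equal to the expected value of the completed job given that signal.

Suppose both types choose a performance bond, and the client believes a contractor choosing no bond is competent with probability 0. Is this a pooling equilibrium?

No

On the equilibrium path (bond) the client holds the prior 2/5 and pays 2/5·116 + 3/5·76 = 92. Off-path (no bond) belief 0 gives 0·116 + 1·76 = 76.
Competent: bond gives 92 − 6 = 86; no bond gives 76 − 11 = 65. Stays. ✓
Incompetent: bond gives 92 − 28 = 64; no bond gives 76 − 9 = 67. Deviates. ✗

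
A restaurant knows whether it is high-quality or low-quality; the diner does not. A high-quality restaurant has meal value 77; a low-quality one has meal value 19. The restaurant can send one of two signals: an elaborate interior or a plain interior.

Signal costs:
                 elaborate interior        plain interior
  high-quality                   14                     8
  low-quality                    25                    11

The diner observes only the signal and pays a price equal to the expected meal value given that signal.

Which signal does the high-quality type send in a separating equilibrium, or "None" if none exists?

None

Try high-quality → elaborate interior, low-quality → plain interior:
  If types separate, elaborate interior earns payment 77 and plain interior earns 19.
  High-quality: elaborate interior gives 77 − 14 = 63; plain interior gives 19 − 8 = 11. No deviation. ✓
  Low-quality: plain interior gives 19 − 11 = 8; elaborate interior gives 77 − 25 = 52. Would deviate. ✗
Try high-quality → plain interior, low-quality → elaborate interior:
  If types separate, plain interior earns payment 77 and elaborate interior earns 19.
  High-quality: plain interior gives 77 − 8 = 69; elaborate interior gives 19 − 14 = 5. No deviation. ✓
  Low-quality: elaborate interior gives 19 − 25 = -6; plain interior gives 77 − 11 = 66. Would deviate. ✗
Neither assignment is incentive-compatible.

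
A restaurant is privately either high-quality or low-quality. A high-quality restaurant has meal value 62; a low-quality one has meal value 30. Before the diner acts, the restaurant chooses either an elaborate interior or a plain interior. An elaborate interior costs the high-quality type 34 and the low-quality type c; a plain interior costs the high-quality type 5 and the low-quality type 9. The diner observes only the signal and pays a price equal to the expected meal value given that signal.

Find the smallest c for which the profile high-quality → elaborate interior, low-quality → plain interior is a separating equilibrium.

41

Under separation: elaborate interior → high-quality (pays 62); plain interior → low-quality (pays 30).
High-quality: 62 − 34 = 28 ≥ 30 − 5 = 25. Holds regardless of c. ✓
Low-quality: 30 − 9 ≥ 62 − c, so c ≥ 62 − 21 = 41.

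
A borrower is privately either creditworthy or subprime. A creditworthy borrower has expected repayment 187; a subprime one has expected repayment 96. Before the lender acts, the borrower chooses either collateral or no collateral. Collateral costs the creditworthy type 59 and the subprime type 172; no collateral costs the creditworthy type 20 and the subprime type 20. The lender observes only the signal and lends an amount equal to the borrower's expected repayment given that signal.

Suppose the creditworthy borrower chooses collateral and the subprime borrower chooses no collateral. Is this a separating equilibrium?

Yes

Under separation the lender infers type exactly: collateral → creditworthy (pays 187), no collateral → subprime (pays 96).
Creditworthy: collateral gives 187 − 59 = 128; no collateral gives 96 − 20 = 76. No deviation. ✓
Subprime: no collateral gives 96 − 20 = 76; collateral gives 187 − 172 = 15. No deviation. ✓
Both incentive constraints hold.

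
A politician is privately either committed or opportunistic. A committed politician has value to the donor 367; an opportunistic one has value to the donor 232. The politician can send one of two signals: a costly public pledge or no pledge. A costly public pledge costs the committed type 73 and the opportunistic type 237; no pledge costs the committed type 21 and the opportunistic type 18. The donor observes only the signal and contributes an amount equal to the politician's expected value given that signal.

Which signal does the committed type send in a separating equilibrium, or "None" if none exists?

pledge

Try committed → pledge, opportunistic → no pledge:
  If types separate, pledge earns payment 367 and no pledge earns 232.
  Committed: pledge gives 367 − 73 = 294; no pledge gives 232 − 21 = 211. No deviation. ✓
  Opportunistic: no pledge gives 232 − 18 = 214; pledge gives 367 − 237 = 130. No deviation. ✓
Both hold — the committed type sends pledge.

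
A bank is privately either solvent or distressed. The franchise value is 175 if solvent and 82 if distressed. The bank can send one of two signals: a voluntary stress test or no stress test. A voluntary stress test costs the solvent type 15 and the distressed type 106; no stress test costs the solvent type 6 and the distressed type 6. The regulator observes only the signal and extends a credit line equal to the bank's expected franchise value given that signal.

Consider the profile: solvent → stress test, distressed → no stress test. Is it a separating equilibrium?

If types separate, stress test earns payment 175 and no stress test earns 82.
Solvent: stress test gives 175 − 15 = 160; no stress test gives 82 − 6 = 76. No deviation. ✓
Distressed: no stress test gives 82 − 6 = 76; stress test gives 175 − 106 = 69. No deviation. ✓
Both incentive constraints hold.

Yes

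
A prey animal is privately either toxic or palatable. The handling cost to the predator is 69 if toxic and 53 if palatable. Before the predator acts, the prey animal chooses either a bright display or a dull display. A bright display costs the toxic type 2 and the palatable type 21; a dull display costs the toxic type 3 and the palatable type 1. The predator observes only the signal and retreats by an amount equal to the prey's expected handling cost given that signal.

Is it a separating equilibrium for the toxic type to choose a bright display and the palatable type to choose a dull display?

If types separate, bright display earns payment 69 and dull display earns 53.
Toxic: bright display gives 69 − 2 = 67; dull display gives 53 − 3 = 50. No deviation. ✓
Palatable: dull display gives 53 − 1 = 52; bright display gives 69 − 21 = 48. No deviation. ✓
Neither type gains from mimicking the other.

Yes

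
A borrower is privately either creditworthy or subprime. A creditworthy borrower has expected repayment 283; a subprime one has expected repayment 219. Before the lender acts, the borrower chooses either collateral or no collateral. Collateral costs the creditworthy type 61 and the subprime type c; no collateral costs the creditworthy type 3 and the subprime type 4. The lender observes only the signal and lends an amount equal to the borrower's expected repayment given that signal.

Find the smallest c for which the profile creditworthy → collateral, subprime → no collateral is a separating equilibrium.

68

Under separation: collateral → creditworthy (pays 283); no collateral → subprime (pays 219).
Creditworthy: 283 − 61 = 222 ≥ 219 − 3 = 216. Holds regardless of c. ✓
Subprime: 219 − 4 ≥ 283 − c, so c ≥ 283 − 215 = 68.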